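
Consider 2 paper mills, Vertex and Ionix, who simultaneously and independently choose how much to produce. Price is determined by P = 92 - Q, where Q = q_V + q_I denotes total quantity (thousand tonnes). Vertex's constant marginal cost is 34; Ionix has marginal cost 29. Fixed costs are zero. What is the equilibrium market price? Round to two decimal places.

Vertex's profit: π_V = (92 - Q)q_V - (34q_V). Setting ∂π_V/∂q_V = 0: 58 - 2q_V - (q_I) = 0.
Ionix's first-order condition: 63 - 2q_I - (q_V) = 0.
So q_V = (58 - q_I)/2 and q_I = (63 - q_V)/2.
Solving the pair: q_V = 53/3, q_I = 68/3.
Total output Q = 121/3, so price P = 92 - 121/3 = 155/3.

51.67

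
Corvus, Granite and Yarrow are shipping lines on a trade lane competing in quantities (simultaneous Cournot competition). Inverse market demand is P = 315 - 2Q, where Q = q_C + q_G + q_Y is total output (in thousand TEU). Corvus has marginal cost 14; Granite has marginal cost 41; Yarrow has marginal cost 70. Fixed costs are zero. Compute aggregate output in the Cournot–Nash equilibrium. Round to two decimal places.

102.50

Corvus's profit: π_C = (315 - 2Q)q_C - (14q_C). Setting ∂π_C/∂q_C = 0: 301 - 4q_C - 2(q_G + q_Y) = 0.
Granite's profit: π_G = (315 - 2Q)q_G - (41q_G). Setting ∂π_G/∂q_G = 0: 274 - 4q_G - 2(q_C + q_Y) = 0.
Yarrow's profit: π_Y = (315 - 2Q)q_Y - (70q_Y). Setting ∂π_Y/∂q_Y = 0: 245 - 4q_Y - 2(q_C + q_G) = 0.
Summing all 3 equations gives 820 − 8Q = 0, hence Q = 205/2.
Back-substituting: q_C = (301 − 205)/2 = 48, q_G = (274 − 205)/2 = 69/2, q_Y = (245 − 205)/2 = 20.
Total output Q = 48 + 69/2 + 20 = 205/2.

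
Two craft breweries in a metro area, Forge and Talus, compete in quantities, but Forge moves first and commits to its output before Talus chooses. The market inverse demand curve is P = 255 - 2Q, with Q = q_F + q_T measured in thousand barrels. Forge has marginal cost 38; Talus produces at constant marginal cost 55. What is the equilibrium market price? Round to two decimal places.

96.50

Solve by backward induction. Given q_F, the follower Talus maximises π_T = (255 - 2q_F - 2q_T)q_T - 55q_T.
Follower FOC: 200 - 2q_F - 4q_T = 0, so q_T(q_F) = (200 - 2q_F)/4.
Forge substitutes q_T(q_F) into its own profit: π_F = q_F(255 - 2q_F - (200 - 2q_F)/2) - 38q_F = (155 - q_F)q_F - 38q_F.
Maximising: ∂π_F/∂q_F = 117 - 2q_F = 0, giving q_F = 117/2.
Then q_T = (200 - 2·(117/2))/4 = 83/4.
Total output Q = 317/4, so price P = 255 - 2·(317/4) = 193/2.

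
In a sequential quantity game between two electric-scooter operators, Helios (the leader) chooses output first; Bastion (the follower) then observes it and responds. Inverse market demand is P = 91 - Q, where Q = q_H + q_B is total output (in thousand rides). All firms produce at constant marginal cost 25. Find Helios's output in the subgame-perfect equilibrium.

Solve by backward induction. Given q_H, the follower Bastion maximises π_B = (91 - q_H - q_B)q_B - 25q_B.
∂π_B/∂q_B = 66 - q_H - 2q_B = 0 gives the reaction function q_B = (66 - q_H)/2.
The leader anticipates this reaction. Substituting into P = 91 - Q gives P = 58 - (1/2)q_H, so π_H = (58 - (1/2)q_H)q_H - 25q_H.
Leader FOC: 33 - q_H = 0, so q_H = 33.
Then q_B = (66 - 33)/2 = 33/2.

33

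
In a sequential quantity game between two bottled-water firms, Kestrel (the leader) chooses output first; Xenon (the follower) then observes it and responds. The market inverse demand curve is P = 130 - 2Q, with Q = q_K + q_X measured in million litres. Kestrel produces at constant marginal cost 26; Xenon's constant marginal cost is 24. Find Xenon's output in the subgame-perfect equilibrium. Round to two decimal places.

Solve by backward induction. Given q_K, the follower Xenon maximises π_X = (130 - 2q_K - 2q_X)q_X - 24q_X.
Setting the follower's marginal profit to zero, 106 - 2q_K - 4q_X = 0, i.e. q_X = (106 - 2q_K)/4.
Kestrel substitutes q_X(q_K) into its own profit: π_K = q_K(130 - 2q_K - (106 - 2q_K)/2) - 26q_K = (77 - q_K)q_K - 26q_K.
Leader FOC: 51 - 2q_K = 0, so q_K = 51/2.
Then q_X = (106 - 2·(51/2))/4 = 55/4.

13.75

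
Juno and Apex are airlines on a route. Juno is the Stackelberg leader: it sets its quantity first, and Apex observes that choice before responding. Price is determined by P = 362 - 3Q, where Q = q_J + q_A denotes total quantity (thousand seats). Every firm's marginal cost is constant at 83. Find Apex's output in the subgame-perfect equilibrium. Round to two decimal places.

23.25

Solve by backward induction. Given q_J, the follower Apex maximises π_A = (362 - 3q_J - 3q_A)q_A - 83q_A.
Setting the follower's marginal profit to zero, 279 - 3q_J - 6q_A = 0, i.e. q_A = (279 - 3q_J)/6.
Juno substitutes q_A(q_J) into its own profit: π_J = q_J(362 - 3q_J - (279 - 3q_J)/2) - 83q_J = (445/2 - (3/2)q_J)q_J - 83q_J.
The leader's first-order condition 279/2 - 3q_J = 0 yields q_J = 93/2.
Then q_A = (279 - 3·(93/2))/6 = 93/4.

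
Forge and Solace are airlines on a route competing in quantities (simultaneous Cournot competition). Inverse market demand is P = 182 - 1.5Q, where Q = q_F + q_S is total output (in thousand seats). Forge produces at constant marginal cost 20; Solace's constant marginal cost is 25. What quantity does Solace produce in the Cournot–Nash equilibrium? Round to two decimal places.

Forge's profit: π_F = (182 - 1.5Q)q_F - (20q_F). Setting ∂π_F/∂q_F = 0: 162 - 3q_F - (3/2)(q_S) = 0.
Solace's first-order condition: 157 - 3q_S - (3/2)(q_F) = 0.
So q_F = (162 - (3/2)q_S)/3 and q_S = (157 - (3/2)q_F)/3.
Solving the pair: q_F = 334/9, q_S = 304/9.

33.78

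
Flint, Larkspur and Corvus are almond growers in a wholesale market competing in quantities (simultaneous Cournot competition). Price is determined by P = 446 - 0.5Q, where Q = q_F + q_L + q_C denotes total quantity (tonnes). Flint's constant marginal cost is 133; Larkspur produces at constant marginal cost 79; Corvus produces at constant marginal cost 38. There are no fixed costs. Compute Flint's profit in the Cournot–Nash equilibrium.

Flint's profit: π_F = (446 - 0.5Q)q_F - (133q_F). Setting ∂π_F/∂q_F = 0: 313 - q_F - (1/2)(q_L + q_C) = 0.
Larkspur's profit: π_L = (446 - 0.5Q)q_L - (79q_L). Setting ∂π_L/∂q_L = 0: 367 - q_L - (1/2)(q_F + q_C) = 0.
Corvus's profit: π_C = (446 - 0.5Q)q_C - (38q_C). Setting ∂π_C/∂q_C = 0: 408 - q_C - (1/2)(q_F + q_L) = 0.
Summing all 3 equations gives 1088 − 2Q = 0, hence Q = 544.
Back-substituting: q_F = (313 − 272)/(1/2) = 82, q_L = (367 − 272)/(1/2) = 190, q_C = (408 − 272)/(1/2) = 272.
Price P = 446 - (1/2)·544 = 174.
Flint's profit: (174 - 133)·82 = 3362.

3362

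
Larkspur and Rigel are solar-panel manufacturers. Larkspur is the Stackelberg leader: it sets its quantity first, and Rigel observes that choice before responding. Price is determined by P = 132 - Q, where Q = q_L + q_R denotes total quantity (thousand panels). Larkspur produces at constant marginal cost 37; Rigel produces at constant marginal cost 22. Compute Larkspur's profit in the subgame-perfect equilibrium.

800

Solve by backward induction. Given q_L, the follower Rigel maximises π_R = (132 - q_L - q_R)q_R - 22q_R.
∂π_R/∂q_R = 110 - q_L - 2q_R = 0 gives the reaction function q_R = (110 - q_L)/2.
The leader anticipates this reaction. Substituting into P = 132 - Q gives P = 77 - (1/2)q_L, so π_L = (77 - (1/2)q_L)q_L - 37q_L.
Maximising: ∂π_L/∂q_L = 40 - q_L = 0, giving q_L = 40.
Then q_R = (110 - 40)/2 = 35.
Price P = 132 - 75 = 57.
Larkspur's profit: (57 - 37)·40 = 800.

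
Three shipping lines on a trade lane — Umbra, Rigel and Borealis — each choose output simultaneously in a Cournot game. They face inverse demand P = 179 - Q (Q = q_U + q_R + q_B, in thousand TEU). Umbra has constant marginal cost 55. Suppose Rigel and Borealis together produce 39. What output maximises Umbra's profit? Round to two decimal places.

With rivals' combined output fixed at 39, Umbra's profit is π_U = (179 - 39 - q_U)q_U - (55q_U) = (140 - q_U)q_U - (55q_U).
∂π_U/∂q_U = 85 - 2q_U = 0, so q_U = 85/2.

42.50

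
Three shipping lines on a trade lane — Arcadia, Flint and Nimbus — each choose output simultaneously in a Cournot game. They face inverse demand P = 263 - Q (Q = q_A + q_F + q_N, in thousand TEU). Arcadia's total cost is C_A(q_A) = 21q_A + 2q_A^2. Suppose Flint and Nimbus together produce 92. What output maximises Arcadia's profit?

25

With rivals' combined output fixed at 92, Arcadia's profit is π_A = (263 - 92 - q_A)q_A - (21q_A + 2q_A²) = (171 - q_A)q_A - (21q_A + 2q_A²).
∂π_A/∂q_A = 150 - 6q_A = 0, so q_A = 25.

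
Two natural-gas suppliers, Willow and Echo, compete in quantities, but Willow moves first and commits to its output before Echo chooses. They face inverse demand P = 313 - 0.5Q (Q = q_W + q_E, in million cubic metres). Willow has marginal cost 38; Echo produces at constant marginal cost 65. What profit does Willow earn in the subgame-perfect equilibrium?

Solve by backward induction. Given q_W, the follower Echo maximises π_E = (313 - (1/2)q_W - (1/2)q_E)q_E - 65q_E.
Follower FOC: 248 - (1/2)q_W - q_E = 0, so q_E(q_W) = (248 - (1/2)q_W).
The leader anticipates this reaction. Substituting into P = 313 - 0.5Q gives P = 189 - (1/4)q_W, so π_W = (189 - (1/4)q_W)q_W - 38q_W.
The leader's first-order condition 151 - (1/2)q_W = 0 yields q_W = 302.
Then q_E = (248 - (1/2)·302) = 97.
Price P = 313 - (1/2)·399 = 227/2.
Willow's profit: (227/2 - 38)·302 = 22801.

22801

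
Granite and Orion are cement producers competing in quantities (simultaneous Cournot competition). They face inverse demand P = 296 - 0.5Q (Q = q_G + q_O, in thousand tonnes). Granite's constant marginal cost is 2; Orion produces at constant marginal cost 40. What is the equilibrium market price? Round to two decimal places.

112.67

Granite's profit: π_G = (296 - 0.5Q)q_G - (2q_G). Setting ∂π_G/∂q_G = 0: 294 - q_G - (1/2)(q_O) = 0.
Orion's profit: π_O = (296 - 0.5Q)q_O - (40q_O). Setting ∂π_O/∂q_O = 0: 256 - q_O - (1/2)(q_G) = 0.
Best responses: q_G = (294 - (1/2)q_O), q_O = (256 - (1/2)q_G).
Substituting one into the other gives q_G = 664/3 and q_O = 436/3.
Total output Q = 1100/3, so price P = 296 - (1/2)·(1100/3) = 338/3.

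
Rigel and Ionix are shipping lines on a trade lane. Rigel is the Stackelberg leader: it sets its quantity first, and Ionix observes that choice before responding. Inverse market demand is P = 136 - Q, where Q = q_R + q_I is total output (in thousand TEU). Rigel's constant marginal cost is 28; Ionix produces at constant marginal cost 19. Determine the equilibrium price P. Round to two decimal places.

The follower Ionix best-responds to any q_R: π_I = (136 - Q)q_I - 19q_I.
Follower FOC: 117 - q_R - 2q_I = 0, so q_I(q_R) = (117 - q_R)/2.
Rigel substitutes q_I(q_R) into its own profit: π_R = q_R(136 - q_R - (117 - q_R)/2) - 28q_R = (155/2 - (1/2)q_R)q_R - 28q_R.
Leader FOC: 99/2 - q_R = 0, so q_R = 99/2.
Then q_I = (117 - 99/2)/2 = 135/4.
Total output Q = 333/4, so price P = 136 - 333/4 = 211/4.

52.75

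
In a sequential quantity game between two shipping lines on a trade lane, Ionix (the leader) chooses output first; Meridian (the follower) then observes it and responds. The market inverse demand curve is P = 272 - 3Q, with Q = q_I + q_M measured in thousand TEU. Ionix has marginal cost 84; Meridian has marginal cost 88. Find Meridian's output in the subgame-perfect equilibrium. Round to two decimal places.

The follower Meridian best-responds to any q_I: π_M = (272 - 3Q)q_M - 88q_M.
∂π_M/∂q_M = 184 - 3q_I - 6q_M = 0 gives the reaction function q_M = (184 - 3q_I)/6.
The leader anticipates this reaction. Substituting into P = 272 - 3Q gives P = 180 - (3/2)q_I, so π_I = (180 - (3/2)q_I)q_I - 84q_I.
Leader FOC: 96 - 3q_I = 0, so q_I = 32.
Then q_M = (184 - 3·32)/6 = 44/3.

14.67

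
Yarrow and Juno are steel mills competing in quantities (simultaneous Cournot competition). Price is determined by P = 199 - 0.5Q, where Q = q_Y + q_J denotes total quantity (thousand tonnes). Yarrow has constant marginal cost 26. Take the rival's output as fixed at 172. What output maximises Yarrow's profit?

With the rival's output fixed at 172, Yarrow's profit is π_Y = (199 - (1/2)·172 - (1/2)q_Y)q_Y - (26q_Y) = (113 - (1/2)q_Y)q_Y - (26q_Y).
∂π_Y/∂q_Y = 87 - q_Y = 0, so q_Y = 87.

87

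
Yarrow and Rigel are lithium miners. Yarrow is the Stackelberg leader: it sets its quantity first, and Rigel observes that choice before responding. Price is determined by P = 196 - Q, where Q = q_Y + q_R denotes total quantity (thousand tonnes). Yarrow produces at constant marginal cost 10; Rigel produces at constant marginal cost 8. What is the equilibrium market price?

The follower Rigel best-responds to any q_Y: π_R = (196 - Q)q_R - 8q_R.
∂π_R/∂q_R = 188 - q_Y - 2q_R = 0 gives the reaction function q_R = (188 - q_Y)/2.
Yarrow substitutes q_R(q_Y) into its own profit: π_Y = q_Y(196 - q_Y - (188 - q_Y)/2) - 10q_Y = (102 - (1/2)q_Y)q_Y - 10q_Y.
Leader FOC: 92 - q_Y = 0, so q_Y = 92.
Then q_R = (188 - 92)/2 = 48.
Total output Q = 140, so price P = 196 - 140 = 56.

56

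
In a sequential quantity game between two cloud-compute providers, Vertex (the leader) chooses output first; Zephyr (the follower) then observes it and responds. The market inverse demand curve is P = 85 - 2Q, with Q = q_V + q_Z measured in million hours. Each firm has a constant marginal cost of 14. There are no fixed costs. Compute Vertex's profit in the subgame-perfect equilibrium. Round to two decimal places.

The follower Zephyr best-responds to any q_V: π_Z = (85 - 2Q)q_Z - 14q_Z.
Setting the follower's marginal profit to zero, 71 - 2q_V - 4q_Z = 0, i.e. q_Z = (71 - 2q_V)/4.
The leader anticipates this reaction. Substituting into P = 85 - 2Q gives P = 99/2 - q_V, so π_V = (99/2 - q_V)q_V - 14q_V.
Leader FOC: 71/2 - 2q_V = 0, so q_V = 71/4.
Then q_Z = (71 - 2·(71/4))/4 = 71/8.
Price P = 85 - 2·(213/8) = 127/4.
Vertex's profit: (127/4 - 14)·(71/4) = 315.0625.

315.06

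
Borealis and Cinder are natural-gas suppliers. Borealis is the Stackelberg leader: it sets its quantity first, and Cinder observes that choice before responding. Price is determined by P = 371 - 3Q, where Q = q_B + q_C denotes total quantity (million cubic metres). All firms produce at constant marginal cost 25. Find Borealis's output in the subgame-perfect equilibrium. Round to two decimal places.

Solve by backward induction. Given q_B, the follower Cinder maximises π_C = (371 - 3q_B - 3q_C)q_C - 25q_C.
Setting the follower's marginal profit to zero, 346 - 3q_B - 6q_C = 0, i.e. q_C = (346 - 3q_B)/6.
Borealis substitutes q_C(q_B) into its own profit: π_B = q_B(371 - 3q_B - (346 - 3q_B)/2) - 25q_B = (198 - (3/2)q_B)q_B - 25q_B.
Leader FOC: 173 - 3q_B = 0, so q_B = 173/3.
Then q_C = (346 - 3·(173/3))/6 = 173/6.

57.67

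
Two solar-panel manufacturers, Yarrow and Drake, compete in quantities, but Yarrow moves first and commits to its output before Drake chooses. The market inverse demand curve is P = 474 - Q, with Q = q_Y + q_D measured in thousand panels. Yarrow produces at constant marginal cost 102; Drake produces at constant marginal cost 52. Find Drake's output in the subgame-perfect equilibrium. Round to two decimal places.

130.50

Solve by backward induction. Given q_Y, the follower Drake maximises π_D = (474 - q_Y - q_D)q_D - 52q_D.
∂π_D/∂q_D = 422 - q_Y - 2q_D = 0 gives the reaction function q_D = (422 - q_Y)/2.
Yarrow substitutes q_D(q_Y) into its own profit: π_Y = q_Y(474 - q_Y - (422 - q_Y)/2) - 102q_Y = (263 - (1/2)q_Y)q_Y - 102q_Y.
Leader FOC: 161 - q_Y = 0, so q_Y = 161.
Then q_D = (422 - 161)/2 = 261/2.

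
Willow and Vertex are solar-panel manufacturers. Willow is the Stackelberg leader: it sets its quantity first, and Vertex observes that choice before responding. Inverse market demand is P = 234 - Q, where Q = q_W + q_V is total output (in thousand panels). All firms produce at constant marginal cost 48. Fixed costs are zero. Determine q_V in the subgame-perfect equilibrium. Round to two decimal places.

46.50

Solve by backward induction. Given q_W, the follower Vertex maximises π_V = (234 - q_W - q_V)q_V - 48q_V.
Follower FOC: 186 - q_W - 2q_V = 0, so q_V(q_W) = (186 - q_W)/2.
The leader anticipates this reaction. Substituting into P = 234 - Q gives P = 141 - (1/2)q_W, so π_W = (141 - (1/2)q_W)q_W - 48q_W.
The leader's first-order condition 93 - q_W = 0 yields q_W = 93.
Then q_V = (186 - 93)/2 = 93/2.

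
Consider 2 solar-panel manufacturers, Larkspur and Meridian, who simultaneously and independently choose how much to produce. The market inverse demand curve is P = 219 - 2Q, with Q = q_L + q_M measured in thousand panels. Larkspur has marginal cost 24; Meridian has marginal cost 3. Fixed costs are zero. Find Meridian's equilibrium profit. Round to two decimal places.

3120.50

Larkspur's profit: π_L = (219 - 2Q)q_L - (24q_L). Setting ∂π_L/∂q_L = 0: 195 - 4q_L - 2(q_M) = 0.
Meridian's first-order condition: 216 - 4q_M - 2(q_L) = 0.
So q_L = (195 - 2q_M)/4 and q_M = (216 - 2q_L)/4.
Substituting one into the other gives q_L = 29 and q_M = 79/2.
Price P = 219 - 2·(137/2) = 82.
Meridian's profit: (82 - 3)·(79/2) = 3120.5000.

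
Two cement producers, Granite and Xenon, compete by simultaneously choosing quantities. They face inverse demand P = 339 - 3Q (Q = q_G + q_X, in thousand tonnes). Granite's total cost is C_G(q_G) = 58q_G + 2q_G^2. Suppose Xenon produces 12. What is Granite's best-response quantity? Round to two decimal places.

24.50

With the rival's output fixed at 12, Granite's profit is π_G = (339 - 3·12 - 3q_G)q_G - (58q_G + 2q_G²) = (303 - 3q_G)q_G - (58q_G + 2q_G²).
∂π_G/∂q_G = 245 - 10q_G = 0, so q_G = 49/2.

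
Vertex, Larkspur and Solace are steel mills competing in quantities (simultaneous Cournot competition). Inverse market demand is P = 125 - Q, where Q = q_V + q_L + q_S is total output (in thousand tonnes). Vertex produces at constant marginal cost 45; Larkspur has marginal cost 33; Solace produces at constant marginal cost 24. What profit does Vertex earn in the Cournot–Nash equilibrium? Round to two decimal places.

Vertex's profit: π_V = (125 - Q)q_V - (45q_V). Setting ∂π_V/∂q_V = 0: 80 - 2q_V - (q_L + q_S) = 0.
Larkspur's profit: π_L = (125 - Q)q_L - (33q_L). Setting ∂π_L/∂q_L = 0: 92 - 2q_L - (q_V + q_S) = 0.
Solace's profit: π_S = (125 - Q)q_S - (24q_S). Setting ∂π_S/∂q_S = 0: 101 - 2q_S - (q_V + q_L) = 0.
Adding the 3 first-order conditions: 273 − 4Q = 0, so Q = 273/4.
Back-substituting: q_V = (80 − 273/4) = 47/4, q_L = (92 − 273/4) = 95/4, q_S = (101 − 273/4) = 131/4.
Price P = 125 - 273/4 = 227/4.
Vertex's profit: (227/4 - 45)·(47/4) = 138.0625.

138.06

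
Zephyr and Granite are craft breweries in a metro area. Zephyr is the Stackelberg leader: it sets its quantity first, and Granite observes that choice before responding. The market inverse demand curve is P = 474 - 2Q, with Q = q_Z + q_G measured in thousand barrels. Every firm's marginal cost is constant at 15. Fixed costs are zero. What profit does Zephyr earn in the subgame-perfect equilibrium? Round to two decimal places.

13167.56

Solve by backward induction. Given q_Z, the follower Granite maximises π_G = (474 - 2q_Z - 2q_G)q_G - 15q_G.
∂π_G/∂q_G = 459 - 2q_Z - 4q_G = 0 gives the reaction function q_G = (459 - 2q_Z)/4.
The leader anticipates this reaction. Substituting into P = 474 - 2Q gives P = 489/2 - q_Z, so π_Z = (489/2 - q_Z)q_Z - 15q_Z.
Leader FOC: 459/2 - 2q_Z = 0, so q_Z = 459/4.
Then q_G = (459 - 2·(459/4))/4 = 459/8.
Price P = 474 - 2·(1377/8) = 519/4.
Zephyr's profit: (519/4 - 15)·(459/4) = 13167.5625.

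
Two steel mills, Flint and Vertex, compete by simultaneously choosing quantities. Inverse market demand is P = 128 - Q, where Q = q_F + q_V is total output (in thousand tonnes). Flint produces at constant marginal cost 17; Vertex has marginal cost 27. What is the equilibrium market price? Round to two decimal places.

57.33

Flint's profit: π_F = (128 - Q)q_F - (17q_F). Setting ∂π_F/∂q_F = 0: 111 - 2q_F - (q_V) = 0.
Vertex's first-order condition: 101 - 2q_V - (q_F) = 0.
Rearranging gives the reaction functions q_F = (111 - q_V)/2 and q_V = (101 - q_F)/2.
Solving the pair: q_F = 121/3, q_V = 91/3.
Total output Q = 212/3, so price P = 128 - 212/3 = 172/3.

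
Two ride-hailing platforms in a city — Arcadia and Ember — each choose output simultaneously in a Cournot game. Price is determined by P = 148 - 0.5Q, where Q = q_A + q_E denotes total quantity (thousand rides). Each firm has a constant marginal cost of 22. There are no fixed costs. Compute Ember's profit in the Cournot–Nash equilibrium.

3528

Each firm earns π_i = (148 - 0.5Q)q_i - 22q_i.
First-order condition (treating rivals' output as given): 126 - q_i - (1/2)q_j = 0.
By symmetry each firm produces the same amount; substituting q_j = q_i yields q_i = 126/(3/2) = 84.
Price P = 148 - (1/2)·168 = 64.
Ember's profit: (64 - 22)·84 = 3528.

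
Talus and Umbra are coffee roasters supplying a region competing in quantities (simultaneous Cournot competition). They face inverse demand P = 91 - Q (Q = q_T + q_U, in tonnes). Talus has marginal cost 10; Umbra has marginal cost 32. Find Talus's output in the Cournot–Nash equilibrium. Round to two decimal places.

34.33

Talus's profit: π_T = (91 - Q)q_T - (10q_T). Setting ∂π_T/∂q_T = 0: 81 - 2q_T - (q_U) = 0.
Umbra's profit: π_U = (91 - Q)q_U - (32q_U). Setting ∂π_U/∂q_U = 0: 59 - 2q_U - (q_T) = 0.
Best responses: q_T = (81 - q_U)/2, q_U = (59 - q_T)/2.
Solving the pair: q_T = 103/3, q_U = 37/3.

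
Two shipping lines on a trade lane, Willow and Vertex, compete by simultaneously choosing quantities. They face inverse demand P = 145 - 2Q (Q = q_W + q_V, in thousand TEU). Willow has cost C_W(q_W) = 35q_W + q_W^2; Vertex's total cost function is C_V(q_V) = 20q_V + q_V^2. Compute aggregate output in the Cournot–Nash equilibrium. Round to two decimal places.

29.38

Willow's profit: π_W = (145 - 2Q)q_W - (35q_W + q_W²). Setting ∂π_W/∂q_W = 0: 110 - 6q_W - 2(q_V) = 0.
Vertex's profit: π_V = (145 - 2Q)q_V - (20q_V + q_V²). Setting ∂π_V/∂q_V = 0: 125 - 6q_V - 2(q_W) = 0.
Rearranging gives the reaction functions q_W = (110 - 2q_V)/6 and q_V = (125 - 2q_W)/6.
Substituting one into the other gives q_W = 205/16 and q_V = 265/16.
Total output Q = 205/16 + 265/16 = 235/8.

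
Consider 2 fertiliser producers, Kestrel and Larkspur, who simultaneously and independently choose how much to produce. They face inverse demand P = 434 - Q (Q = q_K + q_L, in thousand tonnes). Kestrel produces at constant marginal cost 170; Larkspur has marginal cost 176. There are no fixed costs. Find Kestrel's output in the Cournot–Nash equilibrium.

Kestrel's profit: π_K = (434 - Q)q_K - (170q_K). Setting ∂π_K/∂q_K = 0: 264 - 2q_K - (q_L) = 0.
Larkspur's first-order condition: 258 - 2q_L - (q_K) = 0.
Best responses: q_K = (264 - q_L)/2, q_L = (258 - q_K)/2.
Substituting one into the other gives q_K = 90 and q_L = 84.

90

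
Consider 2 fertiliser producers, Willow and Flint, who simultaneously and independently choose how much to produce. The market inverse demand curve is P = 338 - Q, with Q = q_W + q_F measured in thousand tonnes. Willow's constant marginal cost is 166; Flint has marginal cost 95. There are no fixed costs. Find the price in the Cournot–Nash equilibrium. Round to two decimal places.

Willow's profit: π_W = (338 - Q)q_W - (166q_W). Setting ∂π_W/∂q_W = 0: 172 - 2q_W - (q_F) = 0.
Flint's profit: π_F = (338 - Q)q_F - (95q_F). Setting ∂π_F/∂q_F = 0: 243 - 2q_F - (q_W) = 0.
Rearranging gives the reaction functions q_W = (172 - q_F)/2 and q_F = (243 - q_W)/2.
Substituting one into the other gives q_W = 101/3 and q_F = 314/3.
Total output Q = 415/3, so price P = 338 - 415/3 = 599/3.

199.67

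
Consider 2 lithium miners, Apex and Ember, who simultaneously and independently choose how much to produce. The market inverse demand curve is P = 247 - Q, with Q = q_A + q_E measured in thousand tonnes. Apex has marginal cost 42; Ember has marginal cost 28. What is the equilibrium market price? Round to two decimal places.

Apex's profit: π_A = (247 - Q)q_A - (42q_A). Setting ∂π_A/∂q_A = 0: 205 - 2q_A - (q_E) = 0.
Ember's profit: π_E = (247 - Q)q_E - (28q_E). Setting ∂π_E/∂q_E = 0: 219 - 2q_E - (q_A) = 0.
Rearranging gives the reaction functions q_A = (205 - q_E)/2 and q_E = (219 - q_A)/2.
Substituting one into the other gives q_A = 191/3 and q_E = 233/3.
Total output Q = 424/3, so price P = 247 - 424/3 = 317/3.

105.67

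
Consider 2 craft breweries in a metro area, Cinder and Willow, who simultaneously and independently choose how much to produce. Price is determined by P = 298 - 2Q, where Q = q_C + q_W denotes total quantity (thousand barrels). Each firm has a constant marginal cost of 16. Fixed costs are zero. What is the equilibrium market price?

110

Each firm earns π_i = (298 - 2Q)q_i - 16q_i.
Setting ∂π_i/∂q_i = 0 with rivals' quantities fixed: 282 - 4q_i - 2q_j = 0.
By symmetry each firm produces the same amount; substituting q_j = q_i yields q_i = 282/6 = 47.
Total output Q = 94, so price P = 298 - 2·94 = 110.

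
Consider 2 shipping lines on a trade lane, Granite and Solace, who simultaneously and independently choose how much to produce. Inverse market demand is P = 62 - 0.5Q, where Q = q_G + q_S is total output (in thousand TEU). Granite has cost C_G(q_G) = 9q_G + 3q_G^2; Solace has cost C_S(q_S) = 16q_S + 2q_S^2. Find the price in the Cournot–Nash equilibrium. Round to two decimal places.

Granite's profit: π_G = (62 - 0.5Q)q_G - (9q_G + 3q_G²). Setting ∂π_G/∂q_G = 0: 53 - 7q_G - (1/2)(q_S) = 0.
Solace's profit: π_S = (62 - 0.5Q)q_S - (16q_S + 2q_S²). Setting ∂π_S/∂q_S = 0: 46 - 5q_S - (1/2)(q_G) = 0.
Rearranging gives the reaction functions q_G = (53 - (1/2)q_S)/7 and q_S = (46 - (1/2)q_G)/5.
Substituting one into the other gives q_G = 968/139 and q_S = 1182/139.
Total output Q = 15.4676, so price P = 62 - (1/2)·15.4676 = 54.2662.

54.27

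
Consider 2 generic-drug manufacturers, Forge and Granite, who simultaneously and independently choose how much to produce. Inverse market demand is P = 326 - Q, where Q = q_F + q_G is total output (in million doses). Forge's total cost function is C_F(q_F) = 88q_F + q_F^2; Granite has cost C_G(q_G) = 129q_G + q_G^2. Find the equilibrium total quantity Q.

Forge's profit: π_F = (326 - Q)q_F - (88q_F + q_F²). Setting ∂π_F/∂q_F = 0: 238 - 4q_F - (q_G) = 0.
Granite's profit: π_G = (326 - Q)q_G - (129q_G + q_G²). Setting ∂π_G/∂q_G = 0: 197 - 4q_G - (q_F) = 0.
Best responses: q_F = (238 - q_G)/4, q_G = (197 - q_F)/4.
Substituting one into the other gives q_F = 151/3 and q_G = 110/3.
Total output Q = 151/3 + 110/3 = 87.

87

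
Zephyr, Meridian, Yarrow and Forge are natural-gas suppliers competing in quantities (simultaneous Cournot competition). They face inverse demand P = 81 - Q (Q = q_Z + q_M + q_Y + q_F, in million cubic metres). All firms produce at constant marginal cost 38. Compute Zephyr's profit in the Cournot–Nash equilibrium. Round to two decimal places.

73.96

Each firm earns π_i = (81 - Q)q_i - 38q_i.
First-order condition (treating rivals' output as given): 43 - 2q_i - Σ_{j≠i} q_j = 0.
With identical firms every q_j equals q_i, so Σ_{j≠i} q_j = 3q_i and 43 = 5q_i, giving q_i = 43/5.
Price P = 81 - 172/5 = 233/5.
Zephyr's profit: (233/5 - 38)·(43/5) = 1849/25.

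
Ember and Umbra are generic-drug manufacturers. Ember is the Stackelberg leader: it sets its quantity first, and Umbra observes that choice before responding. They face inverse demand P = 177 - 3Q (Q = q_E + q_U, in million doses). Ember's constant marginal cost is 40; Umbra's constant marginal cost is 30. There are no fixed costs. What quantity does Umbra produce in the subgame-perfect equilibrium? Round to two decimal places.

The follower Umbra best-responds to any q_E: π_U = (177 - 3Q)q_U - 30q_U.
∂π_U/∂q_U = 147 - 3q_E - 6q_U = 0 gives the reaction function q_U = (147 - 3q_E)/6.
Ember substitutes q_U(q_E) into its own profit: π_E = q_E(177 - 3q_E - (147 - 3q_E)/2) - 40q_E = (207/2 - (3/2)q_E)q_E - 40q_E.
Maximising: ∂π_E/∂q_E = 127/2 - 3q_E = 0, giving q_E = 127/6.
Then q_U = (147 - 3·(127/6))/6 = 167/12.

13.92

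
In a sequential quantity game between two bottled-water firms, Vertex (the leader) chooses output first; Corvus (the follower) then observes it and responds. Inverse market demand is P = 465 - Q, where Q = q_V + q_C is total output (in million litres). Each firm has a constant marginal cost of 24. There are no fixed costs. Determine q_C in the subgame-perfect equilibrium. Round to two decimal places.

110.25

The follower Corvus best-responds to any q_V: π_C = (465 - Q)q_C - 24q_C.
Follower FOC: 441 - q_V - 2q_C = 0, so q_C(q_V) = (441 - q_V)/2.
The leader anticipates this reaction. Substituting into P = 465 - Q gives P = 489/2 - (1/2)q_V, so π_V = (489/2 - (1/2)q_V)q_V - 24q_V.
The leader's first-order condition 441/2 - q_V = 0 yields q_V = 441/2.
Then q_C = (441 - 441/2)/2 = 441/4.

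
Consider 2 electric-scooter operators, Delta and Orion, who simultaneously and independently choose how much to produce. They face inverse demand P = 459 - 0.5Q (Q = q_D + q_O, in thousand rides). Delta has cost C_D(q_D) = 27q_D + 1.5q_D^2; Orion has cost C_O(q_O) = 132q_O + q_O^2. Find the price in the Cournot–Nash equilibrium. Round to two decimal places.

364.34

Delta's profit: π_D = (459 - 0.5Q)q_D - (27q_D + (3/2)q_D²). Setting ∂π_D/∂q_D = 0: 432 - 4q_D - (1/2)(q_O) = 0.
Orion's first-order condition: 327 - 3q_O - (1/2)(q_D) = 0.
Rearranging gives the reaction functions q_D = (432 - (1/2)q_O)/4 and q_O = (327 - (1/2)q_D)/3.
Substituting one into the other gives q_D = 96.3830 and q_O = 92.9362.
Total output Q = 189.3191, so price P = 459 - (1/2)·189.3191 = 364.3404.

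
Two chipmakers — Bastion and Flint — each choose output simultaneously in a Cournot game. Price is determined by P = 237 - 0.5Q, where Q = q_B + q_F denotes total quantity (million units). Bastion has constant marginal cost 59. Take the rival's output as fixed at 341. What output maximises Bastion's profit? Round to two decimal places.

With the rival's output fixed at 341, Bastion's profit is π_B = (237 - (1/2)·341 - (1/2)q_B)q_B - (59q_B) = (133/2 - (1/2)q_B)q_B - (59q_B).
∂π_B/∂q_B = 15/2 - q_B = 0, so q_B = 15/2.

7.50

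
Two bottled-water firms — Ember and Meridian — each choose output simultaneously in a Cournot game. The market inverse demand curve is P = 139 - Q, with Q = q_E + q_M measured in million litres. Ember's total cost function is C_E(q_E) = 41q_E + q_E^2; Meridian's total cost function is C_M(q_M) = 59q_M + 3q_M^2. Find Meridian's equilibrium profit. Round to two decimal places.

205.14

Ember's profit: π_E = (139 - Q)q_E - (41q_E + q_E²). Setting ∂π_E/∂q_E = 0: 98 - 4q_E - (q_M) = 0.
Meridian's first-order condition: 80 - 8q_M - (q_E) = 0.
Rearranging gives the reaction functions q_E = (98 - q_M)/4 and q_M = (80 - q_E)/8.
Solving the pair: q_E = 704/31, q_M = 222/31.
Price P = 139 - 926/31 = 109.1290.
Meridian's profit: 109.1290·(222/31) - 59·(222/31) - 3(222/31)² = 205.1363.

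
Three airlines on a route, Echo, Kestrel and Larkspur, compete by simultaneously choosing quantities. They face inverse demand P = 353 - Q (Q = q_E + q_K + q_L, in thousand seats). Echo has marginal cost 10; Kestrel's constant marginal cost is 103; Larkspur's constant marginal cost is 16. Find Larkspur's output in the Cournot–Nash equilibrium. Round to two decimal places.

104.50

Echo's profit: π_E = (353 - Q)q_E - (10q_E). Setting ∂π_E/∂q_E = 0: 343 - 2q_E - (q_K + q_L) = 0.
Kestrel's profit: π_K = (353 - Q)q_K - (103q_K). Setting ∂π_K/∂q_K = 0: 250 - 2q_K - (q_E + q_L) = 0.
Larkspur's first-order condition: 337 - 2q_L - (q_E + q_K) = 0.
Summing all 3 equations gives 930 − 4Q = 0, hence Q = 465/2.
Back-substituting: q_E = (343 − 465/2) = 221/2, q_K = (250 − 465/2) = 35/2, q_L = (337 − 465/2) = 209/2.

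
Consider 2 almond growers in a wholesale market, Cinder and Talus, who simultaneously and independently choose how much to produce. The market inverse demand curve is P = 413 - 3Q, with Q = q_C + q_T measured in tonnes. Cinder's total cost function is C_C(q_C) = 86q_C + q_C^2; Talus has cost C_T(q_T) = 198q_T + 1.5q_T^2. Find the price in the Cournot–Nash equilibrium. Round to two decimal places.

Cinder's profit: π_C = (413 - 3Q)q_C - (86q_C + q_C²). Setting ∂π_C/∂q_C = 0: 327 - 8q_C - 3(q_T) = 0.
Talus's profit: π_T = (413 - 3Q)q_T - (198q_T + (3/2)q_T²). Setting ∂π_T/∂q_T = 0: 215 - 9q_T - 3(q_C) = 0.
Rearranging gives the reaction functions q_C = (327 - 3q_T)/8 and q_T = (215 - 3q_C)/9.
Solving the pair: q_C = 766/21, q_T = 739/63.
Total output Q = 48.2063, so price P = 413 - 3·48.2063 = 268.3810.

268.38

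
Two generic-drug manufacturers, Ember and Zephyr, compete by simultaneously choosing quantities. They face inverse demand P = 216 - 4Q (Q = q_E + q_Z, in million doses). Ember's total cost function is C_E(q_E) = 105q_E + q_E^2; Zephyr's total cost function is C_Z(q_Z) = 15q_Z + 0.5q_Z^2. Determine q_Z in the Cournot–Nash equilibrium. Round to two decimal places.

Ember's profit: π_E = (216 - 4Q)q_E - (105q_E + q_E²). Setting ∂π_E/∂q_E = 0: 111 - 10q_E - 4(q_Z) = 0.
Zephyr's first-order condition: 201 - 9q_Z - 4(q_E) = 0.
Best responses: q_E = (111 - 4q_Z)/10, q_Z = (201 - 4q_E)/9.
Solving the pair: q_E = 195/74, q_Z = 783/37.

21.16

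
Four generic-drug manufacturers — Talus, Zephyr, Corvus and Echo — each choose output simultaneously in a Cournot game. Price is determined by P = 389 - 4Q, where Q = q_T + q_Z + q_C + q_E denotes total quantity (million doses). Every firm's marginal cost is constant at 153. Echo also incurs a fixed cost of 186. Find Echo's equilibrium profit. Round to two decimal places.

370.96

Each firm earns π_i = (389 - 4Q)q_i - 153q_i.
First-order condition (treating rivals' output as given): 236 - 8q_i - 4·Σ_{j≠i} q_j = 0.
With identical firms every q_j equals q_i, so Σ_{j≠i} q_j = 3q_i and 236 = 20q_i, giving q_i = 59/5.
Price P = 389 - 4·(236/5) = 1001/5.
Echo's profit: (1001/5 - 153)·(59/5) - 186 = 370.9600.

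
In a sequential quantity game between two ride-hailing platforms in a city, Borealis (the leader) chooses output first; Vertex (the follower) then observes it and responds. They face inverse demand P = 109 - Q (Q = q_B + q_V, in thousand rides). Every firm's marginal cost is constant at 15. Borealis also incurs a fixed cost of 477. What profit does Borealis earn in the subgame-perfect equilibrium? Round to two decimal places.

The follower Vertex best-responds to any q_B: π_V = (109 - Q)q_V - 15q_V.
Follower FOC: 94 - q_B - 2q_V = 0, so q_V(q_B) = (94 - q_B)/2.
Borealis substitutes q_V(q_B) into its own profit: π_B = q_B(109 - q_B - (94 - q_B)/2) - 15q_B = (62 - (1/2)q_B)q_B - 15q_B.
The leader's first-order condition 47 - q_B = 0 yields q_B = 47.
Then q_V = (94 - 47)/2 = 47/2.
Price P = 109 - 141/2 = 77/2.
Borealis's profit: (77/2 - 15)·47 - 477 = 1255/2.

627.50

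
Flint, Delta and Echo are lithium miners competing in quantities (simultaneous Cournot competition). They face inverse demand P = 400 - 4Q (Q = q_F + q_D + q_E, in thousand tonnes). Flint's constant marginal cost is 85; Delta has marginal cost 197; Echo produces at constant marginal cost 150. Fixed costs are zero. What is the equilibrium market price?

208

Flint's profit: π_F = (400 - 4Q)q_F - (85q_F). Setting ∂π_F/∂q_F = 0: 315 - 8q_F - 4(q_D + q_E) = 0.
Delta's first-order condition: 203 - 8q_D - 4(q_F + q_E) = 0.
Echo's profit: π_E = (400 - 4Q)q_E - (150q_E). Setting ∂π_E/∂q_E = 0: 250 - 8q_E - 4(q_F + q_D) = 0.
Adding the 3 conditions: 768 − 8Q − 8Q = 0, i.e. Q = 48.
Back-substituting: q_F = (315 − 192)/4 = 123/4, q_D = (203 − 192)/4 = 11/4, q_E = (250 − 192)/4 = 29/2.
Total output Q = 48, so price P = 400 - 4·48 = 208.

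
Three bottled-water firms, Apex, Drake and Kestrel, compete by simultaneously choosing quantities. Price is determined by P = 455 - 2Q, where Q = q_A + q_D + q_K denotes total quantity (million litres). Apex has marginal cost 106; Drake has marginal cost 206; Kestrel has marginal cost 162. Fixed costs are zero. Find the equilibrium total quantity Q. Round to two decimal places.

111.38

Apex's profit: π_A = (455 - 2Q)q_A - (106q_A). Setting ∂π_A/∂q_A = 0: 349 - 4q_A - 2(q_D + q_K) = 0.
Drake's first-order condition: 249 - 4q_D - 2(q_A + q_K) = 0.
Kestrel's first-order condition: 293 - 4q_K - 2(q_A + q_D) = 0.
Summing all 3 equations gives 891 − 8Q = 0, hence Q = 891/8.
Back-substituting: q_A = (349 − 891/4)/2 = 505/8, q_D = (249 − 891/4)/2 = 105/8, q_K = (293 − 891/4)/2 = 281/8.
Total output Q = 505/8 + 105/8 + 281/8 = 891/8.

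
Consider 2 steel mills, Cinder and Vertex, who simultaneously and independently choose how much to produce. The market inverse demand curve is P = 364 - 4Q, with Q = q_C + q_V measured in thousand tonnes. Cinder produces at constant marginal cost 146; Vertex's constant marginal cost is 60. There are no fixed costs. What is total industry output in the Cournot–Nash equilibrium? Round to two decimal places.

Cinder's profit: π_C = (364 - 4Q)q_C - (146q_C). Setting ∂π_C/∂q_C = 0: 218 - 8q_C - 4(q_V) = 0.
Vertex's first-order condition: 304 - 8q_V - 4(q_C) = 0.
So q_C = (218 - 4q_V)/8 and q_V = (304 - 4q_C)/8.
Solving the pair: q_C = 11, q_V = 65/2.
Total output Q = 11 + 65/2 = 87/2.

43.50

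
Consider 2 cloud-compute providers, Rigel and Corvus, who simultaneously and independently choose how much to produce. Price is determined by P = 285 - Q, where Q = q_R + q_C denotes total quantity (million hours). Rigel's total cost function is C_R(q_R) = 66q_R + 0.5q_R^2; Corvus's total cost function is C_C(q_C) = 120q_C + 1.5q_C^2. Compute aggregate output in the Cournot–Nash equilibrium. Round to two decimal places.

86.14

Rigel's profit: π_R = (285 - Q)q_R - (66q_R + (1/2)q_R²). Setting ∂π_R/∂q_R = 0: 219 - 3q_R - (q_C) = 0.
Corvus's first-order condition: 165 - 5q_C - (q_R) = 0.
Best responses: q_R = (219 - q_C)/3, q_C = (165 - q_R)/5.
Solving the pair: q_R = 465/7, q_C = 138/7.
Total output Q = 465/7 + 138/7 = 603/7.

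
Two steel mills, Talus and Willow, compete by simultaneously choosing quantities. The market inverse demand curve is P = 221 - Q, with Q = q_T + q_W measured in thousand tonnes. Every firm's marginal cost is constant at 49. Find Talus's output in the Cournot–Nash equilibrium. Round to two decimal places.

57.33

Each firm earns π_i = (221 - Q)q_i - 49q_i.
Setting ∂π_i/∂q_i = 0 with rivals' quantities fixed: 172 - 2q_i - q_j = 0.
By symmetry each firm produces the same amount; substituting q_j = q_i yields q_i = 172/3.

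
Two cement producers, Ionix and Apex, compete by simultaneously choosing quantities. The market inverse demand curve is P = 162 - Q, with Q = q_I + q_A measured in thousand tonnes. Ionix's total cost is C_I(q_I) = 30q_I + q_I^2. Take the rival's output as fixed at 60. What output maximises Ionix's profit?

18

With the rival's output fixed at 60, Ionix's profit is π_I = (162 - 60 - q_I)q_I - (30q_I + q_I²) = (102 - q_I)q_I - (30q_I + q_I²).
∂π_I/∂q_I = 72 - 4q_I = 0, so q_I = 18.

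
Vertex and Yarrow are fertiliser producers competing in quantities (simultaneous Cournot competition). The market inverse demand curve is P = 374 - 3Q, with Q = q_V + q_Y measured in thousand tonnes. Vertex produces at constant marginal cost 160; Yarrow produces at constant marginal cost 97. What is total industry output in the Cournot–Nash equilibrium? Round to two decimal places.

54.56

Vertex's profit: π_V = (374 - 3Q)q_V - (160q_V). Setting ∂π_V/∂q_V = 0: 214 - 6q_V - 3(q_Y) = 0.
Yarrow's first-order condition: 277 - 6q_Y - 3(q_V) = 0.
Rearranging gives the reaction functions q_V = (214 - 3q_Y)/6 and q_Y = (277 - 3q_V)/6.
Solving the pair: q_V = 151/9, q_Y = 340/9.
Total output Q = 151/9 + 340/9 = 491/9.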